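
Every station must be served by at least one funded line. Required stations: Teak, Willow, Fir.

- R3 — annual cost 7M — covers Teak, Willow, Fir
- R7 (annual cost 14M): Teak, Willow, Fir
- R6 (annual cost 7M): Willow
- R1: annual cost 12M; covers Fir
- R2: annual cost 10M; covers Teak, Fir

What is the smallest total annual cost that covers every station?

This is an integer covering problem.
R3 alone covers Teak, Willow, Fir — every station.
Total annual cost: 7.
No cover costs less than 7.

7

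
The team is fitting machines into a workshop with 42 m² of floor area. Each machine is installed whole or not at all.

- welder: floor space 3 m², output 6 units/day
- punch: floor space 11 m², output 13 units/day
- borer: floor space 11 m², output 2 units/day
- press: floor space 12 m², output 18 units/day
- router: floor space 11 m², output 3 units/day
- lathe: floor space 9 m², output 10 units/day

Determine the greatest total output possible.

47

Treat it as a binary knapsack problem.
Take welder, punch, press, and lathe: floor space 3 + 11 + 12 + 9 = 35 ≤ 42, output 6 + 13 + 18 + 10 = 47.
No other feasible combination does better.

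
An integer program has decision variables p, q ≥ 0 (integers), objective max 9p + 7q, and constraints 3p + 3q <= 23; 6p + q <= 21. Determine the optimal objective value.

The continuous relaxation peaks at (2.67, 5) with value 59.00; rounding to a feasible lattice point costs some objective.
(p,q)=(2,5): 3·2+3·5=21≤23, 6·2+1·5=17≤21, objective 53.
(p,q)=(1,6): 3·1+3·6=21≤23, 6·1+1·6=12≤21, objective 51.
(p,q)=(2,4): 3·2+3·4=18≤23, 6·2+1·4=16≤21, objective 46.
Maximum is 53 at (p,q)=(2,5).

53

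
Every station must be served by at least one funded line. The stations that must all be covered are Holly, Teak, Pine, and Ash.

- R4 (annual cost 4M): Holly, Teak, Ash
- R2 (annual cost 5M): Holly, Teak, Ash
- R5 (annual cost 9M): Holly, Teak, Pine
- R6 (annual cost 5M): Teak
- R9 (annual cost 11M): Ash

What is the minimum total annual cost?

Choose R4 and R5: together they cover Holly, Teak, Pine, Ash — every station.
Total annual cost: 4 + 9 = 13.

13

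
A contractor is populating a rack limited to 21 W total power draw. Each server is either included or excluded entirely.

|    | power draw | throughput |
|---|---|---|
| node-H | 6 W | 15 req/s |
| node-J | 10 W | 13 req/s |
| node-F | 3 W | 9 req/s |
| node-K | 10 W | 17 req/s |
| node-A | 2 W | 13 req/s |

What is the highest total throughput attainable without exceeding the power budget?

54

This is a 0-1 knapsack instance.
node-H + node-K + node-A: power draw 6 + 10 + 2 = 18 ≤ 21, throughput 15 + 17 + 13 = 45.
node-H + node-F + node-K + node-A: power draw 6 + 3 + 10 + 2 = 21 ≤ 21, throughput 15 + 9 + 17 + 13 = 54.
node-H + node-J + node-F + node-A: power draw 6 + 10 + 3 + 2 = 21 ≤ 21, throughput 15 + 13 + 9 + 13 = 50.
Best is node-H, node-F, node-K, and node-A with total throughput 54.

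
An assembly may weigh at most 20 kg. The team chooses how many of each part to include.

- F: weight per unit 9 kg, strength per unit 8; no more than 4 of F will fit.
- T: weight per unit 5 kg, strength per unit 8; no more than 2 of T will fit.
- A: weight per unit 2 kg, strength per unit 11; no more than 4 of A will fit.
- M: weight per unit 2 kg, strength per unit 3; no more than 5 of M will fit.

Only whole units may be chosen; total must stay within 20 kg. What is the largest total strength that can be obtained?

63

A has the best ratio (11/2); taking only A gives at most 4×11 = 44 (stopped by the supply cap of 4).
Mixing does better — 2×T, 4×A, and 1×M: weight 20 ≤ 20, strength 2·8 + 4·11 + 1·3 = 63.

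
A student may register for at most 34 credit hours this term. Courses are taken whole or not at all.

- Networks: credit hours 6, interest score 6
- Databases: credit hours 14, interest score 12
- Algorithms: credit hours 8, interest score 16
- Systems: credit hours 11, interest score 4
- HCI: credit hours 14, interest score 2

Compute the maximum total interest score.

34

Allowing fractional choices, the relaxed optimum would be about 36.2, but courses are indivisible.
Networks + Databases + Algorithms: credit hours 6 + 14 + 8 = 28 ≤ 34, interest score 6 + 12 + 16 = 34.
Databases + Algorithms: credit hours 14 + 8 = 22 ≤ 34, interest score 12 + 16 = 28.
Databases + Algorithms + Systems: credit hours 14 + 8 + 11 = 33 ≤ 34, interest score 12 + 16 + 4 = 32.
Best is Networks, Databases, and Algorithms with total interest score 34.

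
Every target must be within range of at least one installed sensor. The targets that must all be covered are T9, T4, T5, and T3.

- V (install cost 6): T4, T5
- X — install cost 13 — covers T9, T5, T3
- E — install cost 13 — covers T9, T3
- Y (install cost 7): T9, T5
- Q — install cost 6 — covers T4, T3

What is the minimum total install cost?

Choose Y and Q: together they cover T9, T4, T5, T3 — every target.
Total install cost: 7 + 6 = 13.

13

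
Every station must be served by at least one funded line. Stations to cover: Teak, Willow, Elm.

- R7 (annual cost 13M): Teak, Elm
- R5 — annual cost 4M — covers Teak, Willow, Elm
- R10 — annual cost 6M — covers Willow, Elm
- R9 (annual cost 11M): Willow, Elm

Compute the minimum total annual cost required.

R5 alone covers Teak, Willow, Elm — every station.
Total annual cost: 4.
No cover costs less than 4.

4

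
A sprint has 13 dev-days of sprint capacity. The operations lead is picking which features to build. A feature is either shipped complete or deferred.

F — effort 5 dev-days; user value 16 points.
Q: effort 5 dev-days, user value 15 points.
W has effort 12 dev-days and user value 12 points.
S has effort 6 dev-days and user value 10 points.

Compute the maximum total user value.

Take F and Q: effort 5 + 5 = 10 ≤ 13, user value 16 + 15 = 31.
No other feasible combination does better.

31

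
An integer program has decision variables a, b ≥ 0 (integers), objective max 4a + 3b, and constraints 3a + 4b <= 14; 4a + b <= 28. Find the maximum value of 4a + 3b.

16

(a,b)=(4,0): 3·4+4·0=12≤14, 4·4+1·0=16≤28, objective 16.
(a,b)=(3,1): 3·3+4·1=13≤14, 4·3+1·1=13≤28, objective 15.
(a,b)=(3,0): 3·3+4·0=9≤14, 4·3+1·0=12≤28, objective 12.
Maximum is 16 at (a,b)=(4,0).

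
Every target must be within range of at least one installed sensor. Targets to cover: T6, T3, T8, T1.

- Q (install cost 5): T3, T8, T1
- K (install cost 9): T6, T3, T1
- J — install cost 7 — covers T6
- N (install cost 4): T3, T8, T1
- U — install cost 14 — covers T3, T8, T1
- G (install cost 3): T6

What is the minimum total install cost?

7

This is an integer covering problem.
Choose N and G: together they cover T6, T3, T8, T1 — every target.
Total install cost: 4 + 3 = 7.
No cover costs less than 7.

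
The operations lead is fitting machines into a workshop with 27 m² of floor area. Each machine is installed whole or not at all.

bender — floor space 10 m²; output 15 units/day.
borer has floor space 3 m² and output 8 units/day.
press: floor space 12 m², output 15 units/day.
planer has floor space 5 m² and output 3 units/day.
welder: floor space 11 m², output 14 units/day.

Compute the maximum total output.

38

Treat it as a binary knapsack problem.
Take bender, borer, and press: floor space 10 + 3 + 12 = 25 ≤ 27, output 15 + 8 + 15 = 38.
No other feasible combination does better.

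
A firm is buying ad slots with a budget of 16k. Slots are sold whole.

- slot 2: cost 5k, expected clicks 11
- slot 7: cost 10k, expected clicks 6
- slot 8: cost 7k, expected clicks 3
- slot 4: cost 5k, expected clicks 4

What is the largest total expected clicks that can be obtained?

17

This is an integer program with binary decision variables.
Take slot 2 and slot 7: cost 5 + 10 = 15 ≤ 16, expected clicks 11 + 6 = 17.
No other feasible combination does better.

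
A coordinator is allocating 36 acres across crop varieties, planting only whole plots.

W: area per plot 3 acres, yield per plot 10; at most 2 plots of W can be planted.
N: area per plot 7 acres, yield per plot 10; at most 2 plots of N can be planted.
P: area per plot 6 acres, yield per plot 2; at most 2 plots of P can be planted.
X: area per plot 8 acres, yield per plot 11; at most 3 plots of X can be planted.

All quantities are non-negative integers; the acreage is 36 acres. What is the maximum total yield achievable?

62

2×W, 2×N, and 2×X: area 36 ≤ 36, yield 2·10 + 2·10 + 2·11 = 62.
2×W, 1×P, and 3×X: area 36 ≤ 36, yield 2·10 + 1·2 + 3·11 = 55.
Best is 62.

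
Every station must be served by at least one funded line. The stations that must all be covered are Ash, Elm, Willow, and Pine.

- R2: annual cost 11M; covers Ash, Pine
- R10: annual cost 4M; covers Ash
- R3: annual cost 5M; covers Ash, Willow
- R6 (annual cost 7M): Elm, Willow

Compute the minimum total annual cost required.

The greedy cost-per-new-station heuristic would pick R3, R6, and R2 for 23, but a cheaper cover exists.
Choose R2 and R6: together they cover Ash, Elm, Willow, Pine — every station.
Total annual cost: 11 + 7 = 18.
No cover costs less than 18.

18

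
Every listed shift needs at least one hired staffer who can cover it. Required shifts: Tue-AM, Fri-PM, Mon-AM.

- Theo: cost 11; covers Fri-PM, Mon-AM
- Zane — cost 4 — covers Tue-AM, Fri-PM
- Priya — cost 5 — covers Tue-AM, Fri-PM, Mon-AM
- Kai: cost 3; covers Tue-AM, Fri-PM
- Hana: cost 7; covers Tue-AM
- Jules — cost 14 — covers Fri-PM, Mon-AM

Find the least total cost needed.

5

This is a weighted set-cover instance.
Priya alone covers Tue-AM, Fri-PM, Mon-AM — every shift.
Total cost: 5.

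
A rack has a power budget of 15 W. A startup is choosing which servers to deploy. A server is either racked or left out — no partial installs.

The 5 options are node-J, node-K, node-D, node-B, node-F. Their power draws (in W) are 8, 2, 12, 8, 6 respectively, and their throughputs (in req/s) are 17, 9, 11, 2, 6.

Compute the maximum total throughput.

node-J + node-K: power draw 8 + 2 = 10 ≤ 15, throughput 17 + 9 = 26.
node-J + node-F: power draw 8 + 6 = 14 ≤ 15, throughput 17 + 6 = 23.
Best is node-J and node-K with total throughput 26.

26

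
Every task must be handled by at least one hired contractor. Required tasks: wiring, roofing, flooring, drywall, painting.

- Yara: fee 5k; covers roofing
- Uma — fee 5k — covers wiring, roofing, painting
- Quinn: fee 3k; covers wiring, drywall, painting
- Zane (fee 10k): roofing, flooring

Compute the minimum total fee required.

13

Choose Quinn and Zane: together they cover wiring, roofing, flooring, drywall, painting — every task.
Total fee: 3 + 10 = 13.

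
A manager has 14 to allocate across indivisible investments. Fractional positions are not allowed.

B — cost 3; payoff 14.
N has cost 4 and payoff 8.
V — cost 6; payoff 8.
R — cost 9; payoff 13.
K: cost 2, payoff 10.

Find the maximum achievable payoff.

Treat it as a binary knapsack problem.
Allowing fractional choices, the relaxed optimum would be about 39.2, but investments are indivisible.
B + R + K: cost 3 + 9 + 2 = 14 ≤ 14, payoff 14 + 13 + 10 = 37.
B + V + K: cost 3 + 6 + 2 = 11 ≤ 14, payoff 14 + 8 + 10 = 32.
B + N + K: cost 3 + 4 + 2 = 9 ≤ 14, payoff 14 + 8 + 10 = 32.
Best is B, R, and K with total payoff 37.

37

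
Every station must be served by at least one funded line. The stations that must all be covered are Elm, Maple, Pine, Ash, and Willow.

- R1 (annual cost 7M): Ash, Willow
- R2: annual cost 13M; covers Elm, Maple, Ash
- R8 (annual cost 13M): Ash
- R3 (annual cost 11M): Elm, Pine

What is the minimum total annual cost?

31

Choose R1, R2, and R3: together they cover Elm, Maple, Pine, Ash, Willow — every station.
Total annual cost: 7 + 13 + 11 = 31.
No cover costs less than 31.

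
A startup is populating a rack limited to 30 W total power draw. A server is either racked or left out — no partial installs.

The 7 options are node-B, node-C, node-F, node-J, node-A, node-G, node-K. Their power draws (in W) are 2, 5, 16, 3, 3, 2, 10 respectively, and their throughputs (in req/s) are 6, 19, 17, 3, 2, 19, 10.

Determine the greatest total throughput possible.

node-B + node-C + node-F + node-J + node-G: power draw 2 + 5 + 16 + 3 + 2 = 28 ≤ 30, throughput 6 + 19 + 17 + 3 + 19 = 64.
node-B + node-C + node-F + node-A + node-G: power draw 2 + 5 + 16 + 3 + 2 = 28 ≤ 30, throughput 6 + 19 + 17 + 2 + 19 = 63.
Best is node-B, node-C, node-F, node-J, and node-G with total throughput 64.

64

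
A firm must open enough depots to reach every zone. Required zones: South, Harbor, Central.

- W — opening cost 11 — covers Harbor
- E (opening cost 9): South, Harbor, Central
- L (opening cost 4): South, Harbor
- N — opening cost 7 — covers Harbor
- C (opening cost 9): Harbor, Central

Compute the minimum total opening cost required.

This is a weighted set-cover instance.
The greedy cost-per-new-zone heuristic would pick L and E for 13, but a cheaper cover exists.
E alone covers South, Harbor, Central — every zone.
Total opening cost: 9.
No cover costs less than 9.

9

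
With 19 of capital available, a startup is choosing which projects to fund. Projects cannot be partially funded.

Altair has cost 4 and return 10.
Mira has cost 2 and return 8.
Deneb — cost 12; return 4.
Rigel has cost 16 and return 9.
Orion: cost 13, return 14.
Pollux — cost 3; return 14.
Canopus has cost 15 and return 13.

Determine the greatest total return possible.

36

Altair + Mira + Pollux: cost 4 + 2 + 3 = 9 ≤ 19, return 10 + 8 + 14 = 32.
Mira + Orion + Pollux: cost 2 + 13 + 3 = 18 ≤ 19, return 8 + 14 + 14 = 36.
Best is Mira, Orion, and Pollux with total return 36.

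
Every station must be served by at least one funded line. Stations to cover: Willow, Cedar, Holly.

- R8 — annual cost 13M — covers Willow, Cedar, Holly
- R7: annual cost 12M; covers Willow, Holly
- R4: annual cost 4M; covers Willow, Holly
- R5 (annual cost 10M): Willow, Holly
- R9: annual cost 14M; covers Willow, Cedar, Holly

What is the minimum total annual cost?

The greedy cost-per-new-station heuristic would pick R4 and R8 for 17, but a cheaper cover exists.
R8 alone covers Willow, Cedar, Holly — every station.
Total annual cost: 13.
No cover costs less than 13.

13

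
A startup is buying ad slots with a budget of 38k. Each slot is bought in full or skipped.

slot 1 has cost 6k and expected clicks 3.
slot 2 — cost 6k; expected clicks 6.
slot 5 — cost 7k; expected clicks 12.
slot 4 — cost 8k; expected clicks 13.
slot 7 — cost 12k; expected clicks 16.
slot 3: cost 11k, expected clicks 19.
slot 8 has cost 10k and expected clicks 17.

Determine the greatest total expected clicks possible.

61

Take slot 5, slot 4, slot 3, and slot 8: cost 7 + 8 + 11 + 10 = 36 ≤ 38, expected clicks 12 + 13 + 19 + 17 = 61.
No other feasible combination does better.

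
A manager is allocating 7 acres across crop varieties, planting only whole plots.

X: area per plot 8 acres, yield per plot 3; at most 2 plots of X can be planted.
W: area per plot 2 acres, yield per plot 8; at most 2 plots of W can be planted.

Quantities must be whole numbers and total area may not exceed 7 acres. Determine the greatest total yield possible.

16

W has the best ratio (8/2); taking only W gives at most 2×8 = 16 (stopped by the supply cap of 2).
Optimal: 2×W: area 4 ≤ 7, yield 2·8 = 16.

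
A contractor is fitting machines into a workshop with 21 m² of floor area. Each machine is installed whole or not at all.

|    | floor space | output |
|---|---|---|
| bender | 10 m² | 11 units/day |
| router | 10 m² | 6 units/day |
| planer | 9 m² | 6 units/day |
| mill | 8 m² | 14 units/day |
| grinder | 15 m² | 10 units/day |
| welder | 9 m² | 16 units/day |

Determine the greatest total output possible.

30

Allowing fractional choices, the relaxed optimum would be about 34.4, but machines are indivisible.
bender + mill: floor space 10 + 8 = 18 ≤ 21, output 11 + 14 = 25.
bender + welder: floor space 10 + 9 = 19 ≤ 21, output 11 + 16 = 27.
mill + welder: floor space 8 + 9 = 17 ≤ 21, output 14 + 16 = 30.
Best is mill and welder with total output 30.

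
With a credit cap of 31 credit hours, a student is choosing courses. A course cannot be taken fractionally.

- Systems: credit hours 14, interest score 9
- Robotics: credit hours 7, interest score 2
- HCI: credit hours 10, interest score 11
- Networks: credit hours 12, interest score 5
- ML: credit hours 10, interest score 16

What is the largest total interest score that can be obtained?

29

Allowing fractional choices, the relaxed optimum would be about 34.1, but courses are indivisible.
HCI + ML: credit hours 10 + 10 = 20 ≤ 31, interest score 11 + 16 = 27.
Systems + Robotics + ML: credit hours 14 + 7 + 10 = 31 ≤ 31, interest score 9 + 2 + 16 = 27.
Robotics + HCI + ML: credit hours 7 + 10 + 10 = 27 ≤ 31, interest score 2 + 11 + 16 = 29.
Best is Robotics, HCI, and ML with total interest score 29.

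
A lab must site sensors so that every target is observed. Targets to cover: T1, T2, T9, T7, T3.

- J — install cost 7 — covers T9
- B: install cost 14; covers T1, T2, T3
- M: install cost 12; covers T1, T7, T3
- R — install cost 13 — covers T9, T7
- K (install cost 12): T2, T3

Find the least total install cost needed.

27

The greedy cost-per-new-target heuristic would pick M, J, and K for 31, but a cheaper cover exists.
Choose B and R: together they cover T1, T2, T9, T7, T3 — every target.
Total install cost: 14 + 13 = 27.
No cover costs less than 27.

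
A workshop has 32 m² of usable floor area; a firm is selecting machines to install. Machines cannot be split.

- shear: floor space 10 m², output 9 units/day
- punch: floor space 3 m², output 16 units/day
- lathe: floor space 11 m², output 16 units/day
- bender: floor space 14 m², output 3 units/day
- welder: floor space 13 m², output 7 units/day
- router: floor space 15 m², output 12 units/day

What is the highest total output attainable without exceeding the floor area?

punch + lathe + router: floor space 3 + 11 + 15 = 29 ≤ 32, output 16 + 16 + 12 = 44.
shear + punch + lathe: floor space 10 + 3 + 11 = 24 ≤ 32, output 9 + 16 + 16 = 41.
Best is punch, lathe, and router with total output 44.

44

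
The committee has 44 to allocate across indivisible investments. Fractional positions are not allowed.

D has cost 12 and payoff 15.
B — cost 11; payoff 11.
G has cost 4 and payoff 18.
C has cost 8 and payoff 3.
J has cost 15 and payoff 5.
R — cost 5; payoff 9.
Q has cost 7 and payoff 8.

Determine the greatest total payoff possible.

61

Allowing fractional choices, the relaxed optimum would be about 62.9, but investments are indivisible.
D + B + G + C + R: cost 12 + 11 + 4 + 8 + 5 = 40 ≤ 44, payoff 15 + 11 + 18 + 3 + 9 = 56.
D + B + G + C + Q: cost 12 + 11 + 4 + 8 + 7 = 42 ≤ 44, payoff 15 + 11 + 18 + 3 + 8 = 55.
D + B + G + R + Q: cost 12 + 11 + 4 + 5 + 7 = 39 ≤ 44, payoff 15 + 11 + 18 + 9 + 8 = 61.
Best is D, B, G, R, and Q with total payoff 61.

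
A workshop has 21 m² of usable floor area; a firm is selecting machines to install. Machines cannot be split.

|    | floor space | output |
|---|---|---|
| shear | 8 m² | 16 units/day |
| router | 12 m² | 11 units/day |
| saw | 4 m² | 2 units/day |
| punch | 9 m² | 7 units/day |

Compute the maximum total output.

Allowing fractional choices, the relaxed optimum would be about 27.8, but machines are indivisible.
shear + punch: floor space 8 + 9 = 17 ≤ 21, output 16 + 7 = 23.
shear + saw + punch: floor space 8 + 4 + 9 = 21 ≤ 21, output 16 + 2 + 7 = 25.
shear + router: floor space 8 + 12 = 20 ≤ 21, output 16 + 11 = 27.
Best is shear and router with total output 27.

27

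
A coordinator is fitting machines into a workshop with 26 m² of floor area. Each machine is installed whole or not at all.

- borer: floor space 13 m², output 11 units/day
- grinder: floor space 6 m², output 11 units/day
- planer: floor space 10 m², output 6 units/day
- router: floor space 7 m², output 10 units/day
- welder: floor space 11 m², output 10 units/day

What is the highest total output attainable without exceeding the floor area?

Take borer, grinder, and router: floor space 13 + 6 + 7 = 26 ≤ 26, output 11 + 11 + 10 = 32.
No other feasible combination does better.

32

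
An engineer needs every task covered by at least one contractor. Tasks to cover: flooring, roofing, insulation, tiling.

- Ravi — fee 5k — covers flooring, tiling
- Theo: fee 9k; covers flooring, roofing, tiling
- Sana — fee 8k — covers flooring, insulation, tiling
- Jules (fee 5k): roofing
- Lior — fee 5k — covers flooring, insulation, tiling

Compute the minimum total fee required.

Choose Jules and Lior: together they cover flooring, roofing, insulation, tiling — every task.
Total fee: 5 + 5 = 10.
No cover costs less than 10.

10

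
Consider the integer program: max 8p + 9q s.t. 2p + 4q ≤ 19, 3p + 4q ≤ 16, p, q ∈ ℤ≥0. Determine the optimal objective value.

(p,q)=(4,1): 2·4+4·1=12≤19, 3·4+4·1=16≤16, objective 41.
(p,q)=(5,0): 2·5+4·0=10≤19, 3·5+4·0=15≤16, objective 40.
(p,q)=(3,1): 2·3+4·1=10≤19, 3·3+4·1=13≤16, objective 33.
(p,q)=(4,0): 2·4+4·0=8≤19, 3·4+4·0=12≤16, objective 32.
The best lattice point is (4,1), giving 41.

41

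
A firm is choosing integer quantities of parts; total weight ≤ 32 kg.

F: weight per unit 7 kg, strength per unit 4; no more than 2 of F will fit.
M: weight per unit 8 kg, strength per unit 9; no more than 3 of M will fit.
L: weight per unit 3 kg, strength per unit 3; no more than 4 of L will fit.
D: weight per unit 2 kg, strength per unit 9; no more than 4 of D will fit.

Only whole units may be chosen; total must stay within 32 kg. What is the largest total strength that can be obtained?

63

Take 3×M and 4×D: weight 32 ≤ 32, strength 3·9 + 4·9 = 63.
D has the best ratio (9/2) and is taken to its limit of 4; remaining capacity is filled optimally with the others.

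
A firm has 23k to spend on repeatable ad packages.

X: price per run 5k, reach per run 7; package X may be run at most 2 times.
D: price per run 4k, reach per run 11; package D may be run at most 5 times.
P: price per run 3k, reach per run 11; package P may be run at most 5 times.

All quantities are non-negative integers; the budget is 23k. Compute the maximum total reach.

77

This is a bounded integer knapsack.
1×D and 5×P: price 19 ≤ 23, reach 1·11 + 5·11 = 66.
2×D and 5×P: price 23 ≤ 23, reach 2·11 + 5·11 = 77.
Best is 77.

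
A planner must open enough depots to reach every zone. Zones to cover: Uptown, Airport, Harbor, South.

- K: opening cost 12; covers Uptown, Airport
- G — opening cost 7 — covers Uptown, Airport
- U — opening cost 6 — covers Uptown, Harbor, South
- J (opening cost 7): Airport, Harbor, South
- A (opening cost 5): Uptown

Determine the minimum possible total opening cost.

12

Choose J and A: together they cover Uptown, Airport, Harbor, South — every zone.
Total opening cost: 7 + 5 = 12.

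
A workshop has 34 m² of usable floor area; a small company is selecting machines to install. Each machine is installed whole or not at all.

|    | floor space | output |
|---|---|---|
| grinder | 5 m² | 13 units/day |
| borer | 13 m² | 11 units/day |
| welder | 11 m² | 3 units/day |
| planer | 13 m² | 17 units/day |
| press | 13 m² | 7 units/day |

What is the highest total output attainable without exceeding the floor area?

41

Allowing fractional choices, the relaxed optimum would be about 42.6, but machines are indivisible.
grinder + planer + press: floor space 5 + 13 + 13 = 31 ≤ 34, output 13 + 17 + 7 = 37.
grinder + borer + planer: floor space 5 + 13 + 13 = 31 ≤ 34, output 13 + 11 + 17 = 41.
grinder + welder + planer: floor space 5 + 11 + 13 = 29 ≤ 34, output 13 + 3 + 17 = 33.
Best is grinder, borer, and planer with total output 41.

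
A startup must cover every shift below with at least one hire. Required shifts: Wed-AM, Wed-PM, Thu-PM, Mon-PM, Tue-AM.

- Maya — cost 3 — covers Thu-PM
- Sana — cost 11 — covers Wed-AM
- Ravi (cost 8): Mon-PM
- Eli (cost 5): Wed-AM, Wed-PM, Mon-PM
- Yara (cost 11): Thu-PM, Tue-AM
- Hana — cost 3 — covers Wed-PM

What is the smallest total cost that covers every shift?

16

The greedy cost-per-new-shift heuristic would pick Eli, Maya, and Yara for 19, but a cheaper cover exists.
Choose Eli and Yara: together they cover Wed-AM, Wed-PM, Thu-PM, Mon-PM, Tue-AM — every shift.
Total cost: 5 + 11 = 16.
No cover costs less than 16.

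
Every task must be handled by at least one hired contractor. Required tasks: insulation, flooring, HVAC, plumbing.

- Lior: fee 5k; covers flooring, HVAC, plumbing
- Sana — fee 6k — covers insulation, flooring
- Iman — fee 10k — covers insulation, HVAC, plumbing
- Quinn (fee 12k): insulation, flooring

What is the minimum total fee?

11

This is an integer covering problem.
Choose Lior and Sana: together they cover insulation, flooring, HVAC, plumbing — every task.
Total fee: 5 + 6 = 11.
No cover costs less than 11.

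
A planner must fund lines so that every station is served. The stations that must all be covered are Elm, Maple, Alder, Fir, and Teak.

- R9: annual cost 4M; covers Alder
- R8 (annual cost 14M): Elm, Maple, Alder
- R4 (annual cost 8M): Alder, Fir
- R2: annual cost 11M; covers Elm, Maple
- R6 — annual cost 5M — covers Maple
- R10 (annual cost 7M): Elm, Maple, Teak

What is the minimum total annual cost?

15

The greedy cost-per-new-station heuristic would pick R10, R9, and R4 for 19, but a cheaper cover exists.
Choose R4 and R10: together they cover Elm, Maple, Alder, Fir, Teak — every station.
Total annual cost: 8 + 7 = 15.
No cover costs less than 15.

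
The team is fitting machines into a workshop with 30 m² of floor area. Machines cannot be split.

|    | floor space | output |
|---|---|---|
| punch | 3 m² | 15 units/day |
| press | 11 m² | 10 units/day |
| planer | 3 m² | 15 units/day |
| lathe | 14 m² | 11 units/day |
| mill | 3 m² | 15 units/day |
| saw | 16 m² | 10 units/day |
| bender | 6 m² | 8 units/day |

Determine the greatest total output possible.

64

Allowing fractional choices, the relaxed optimum would be about 66.1, but machines are indivisible.
punch + planer + lathe + mill: floor space 3 + 3 + 14 + 3 = 23 ≤ 30, output 15 + 15 + 11 + 15 = 56.
punch + press + planer + mill + bender: floor space 3 + 11 + 3 + 3 + 6 = 26 ≤ 30, output 15 + 10 + 15 + 15 + 8 = 63.
punch + planer + lathe + mill + bender: floor space 3 + 3 + 14 + 3 + 6 = 29 ≤ 30, output 15 + 15 + 11 + 15 + 8 = 64.
Best is punch, planer, lathe, mill, and bender with total output 64.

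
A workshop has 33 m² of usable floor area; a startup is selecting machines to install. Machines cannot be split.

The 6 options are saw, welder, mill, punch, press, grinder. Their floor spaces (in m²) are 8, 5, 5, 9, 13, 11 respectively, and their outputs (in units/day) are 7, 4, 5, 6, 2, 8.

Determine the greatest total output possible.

26

Take saw, mill, punch, and grinder: floor space 8 + 5 + 9 + 11 = 33 ≤ 33, output 7 + 5 + 6 + 8 = 26.
No other feasible combination does better.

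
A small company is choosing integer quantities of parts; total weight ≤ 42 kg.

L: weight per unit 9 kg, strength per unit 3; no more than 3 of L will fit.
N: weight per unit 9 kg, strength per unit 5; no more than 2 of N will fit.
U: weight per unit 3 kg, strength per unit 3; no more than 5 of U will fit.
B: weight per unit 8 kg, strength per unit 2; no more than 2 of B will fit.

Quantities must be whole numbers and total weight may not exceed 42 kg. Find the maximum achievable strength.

2×N, 5×U, and 1×B: weight 41 ≤ 42, strength 2·5 + 5·3 + 1·2 = 27.
1×L, 2×N, and 5×U: weight 42 ≤ 42, strength 1·3 + 2·5 + 5·3 = 28.
Best is 28.

28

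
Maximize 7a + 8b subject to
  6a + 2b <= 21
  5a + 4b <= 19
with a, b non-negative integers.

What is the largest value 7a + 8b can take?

(a,b)=(0,4): 6·0+2·4=8≤21, 5·0+4·4=16≤19, objective 32.
(a,b)=(1,3): 6·1+2·3=12≤21, 5·1+4·3=17≤19, objective 31.
The best lattice point is (0,4), giving 32.

32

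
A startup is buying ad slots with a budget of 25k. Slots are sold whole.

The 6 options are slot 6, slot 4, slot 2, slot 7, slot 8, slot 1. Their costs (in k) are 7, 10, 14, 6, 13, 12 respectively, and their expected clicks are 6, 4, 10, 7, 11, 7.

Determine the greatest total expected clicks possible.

20

slot 8 + slot 1: cost 13 + 12 = 25 ≤ 25, expected clicks 11 + 7 = 18.
slot 6 + slot 7 + slot 1: cost 7 + 6 + 12 = 25 ≤ 25, expected clicks 6 + 7 + 7 = 20.
slot 7 + slot 8: cost 6 + 13 = 19 ≤ 25, expected clicks 7 + 11 = 18.
Best is slot 6, slot 7, and slot 1 with total expected clicks 20.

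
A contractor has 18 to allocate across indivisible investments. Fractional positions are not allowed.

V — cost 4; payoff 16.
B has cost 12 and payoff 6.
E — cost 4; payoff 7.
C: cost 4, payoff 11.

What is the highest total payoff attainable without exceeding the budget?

This is a 0-1 knapsack instance.
Allowing fractional choices, the relaxed optimum would be about 37.0, but investments are indivisible.
V + C: cost 4 + 4 = 8 ≤ 18, payoff 16 + 11 = 27.
V + E + C: cost 4 + 4 + 4 = 12 ≤ 18, payoff 16 + 7 + 11 = 34.
Best is V, E, and C with total payoff 34.

34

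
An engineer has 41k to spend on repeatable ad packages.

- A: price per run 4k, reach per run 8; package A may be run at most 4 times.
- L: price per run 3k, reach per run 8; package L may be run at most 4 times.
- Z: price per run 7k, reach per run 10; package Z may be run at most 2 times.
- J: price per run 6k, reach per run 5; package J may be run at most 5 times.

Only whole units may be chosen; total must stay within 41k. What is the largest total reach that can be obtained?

L has the best ratio (8/3); taking only L gives at most 4×8 = 32 (stopped by the supply cap of 4).
Mixing does better — 4×A, 4×L, 1×Z, and 1×J: price 41 ≤ 41, reach 4·8 + 4·8 + 1·10 + 1·5 = 79.

79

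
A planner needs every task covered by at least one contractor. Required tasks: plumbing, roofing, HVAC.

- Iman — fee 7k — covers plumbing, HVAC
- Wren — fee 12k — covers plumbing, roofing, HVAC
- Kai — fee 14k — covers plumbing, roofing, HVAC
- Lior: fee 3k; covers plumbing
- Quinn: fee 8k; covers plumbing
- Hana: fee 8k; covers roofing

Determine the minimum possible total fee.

The greedy cost-per-new-task heuristic would pick Lior and Wren for 15, but a cheaper cover exists.
Wren alone covers plumbing, roofing, HVAC — every task.
Total fee: 12.
No cover costs less than 12.

12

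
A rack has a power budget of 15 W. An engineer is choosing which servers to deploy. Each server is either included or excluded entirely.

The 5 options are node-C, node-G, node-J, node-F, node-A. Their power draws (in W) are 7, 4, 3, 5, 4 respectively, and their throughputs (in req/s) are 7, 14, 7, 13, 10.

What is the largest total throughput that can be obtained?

node-G + node-F + node-A: power draw 4 + 5 + 4 = 13 ≤ 15, throughput 14 + 13 + 10 = 37.
node-G + node-J + node-F: power draw 4 + 3 + 5 = 12 ≤ 15, throughput 14 + 7 + 13 = 34.
Best is node-G, node-F, and node-A with total throughput 37.

37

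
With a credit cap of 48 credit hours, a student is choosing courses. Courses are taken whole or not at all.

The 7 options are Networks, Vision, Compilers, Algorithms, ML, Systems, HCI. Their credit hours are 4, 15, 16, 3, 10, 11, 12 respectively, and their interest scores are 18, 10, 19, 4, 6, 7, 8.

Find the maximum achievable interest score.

Networks + Vision + Compilers + Algorithms + ML: credit hours 4 + 15 + 16 + 3 + 10 = 48 ≤ 48, interest score 18 + 10 + 19 + 4 + 6 = 57.
Networks + Compilers + Algorithms + Systems + HCI: credit hours 4 + 16 + 3 + 11 + 12 = 46 ≤ 48, interest score 18 + 19 + 4 + 7 + 8 = 56.
Best is Networks, Vision, Compilers, Algorithms, and ML with total interest score 57.

57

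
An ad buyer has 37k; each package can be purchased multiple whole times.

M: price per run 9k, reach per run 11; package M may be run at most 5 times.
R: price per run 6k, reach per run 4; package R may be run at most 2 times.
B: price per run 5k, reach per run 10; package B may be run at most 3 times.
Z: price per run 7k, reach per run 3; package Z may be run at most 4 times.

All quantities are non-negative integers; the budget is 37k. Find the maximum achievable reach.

This is a bounded integer knapsack.
Take 3×M and 2×B: price 37 ≤ 37, reach 3·11 + 2·10 = 53.
No other integer combination yields more.

53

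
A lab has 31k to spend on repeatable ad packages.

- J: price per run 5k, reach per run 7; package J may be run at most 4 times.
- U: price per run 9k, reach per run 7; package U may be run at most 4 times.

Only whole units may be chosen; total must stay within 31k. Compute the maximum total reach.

This is a bounded integer knapsack.
J has the best ratio (7/5); taking only J gives at most 4×7 = 28 (stopped by the supply cap of 4).
Mixing does better — 4×J and 1×U: price 29 ≤ 31, reach 4·7 + 1·7 = 35.

35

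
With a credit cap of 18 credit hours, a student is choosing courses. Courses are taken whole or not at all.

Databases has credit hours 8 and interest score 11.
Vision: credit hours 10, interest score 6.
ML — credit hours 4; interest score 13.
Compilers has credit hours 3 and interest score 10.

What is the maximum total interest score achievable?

Allowing fractional choices, the relaxed optimum would be about 35.8, but courses are indivisible.
Databases + ML + Compilers: credit hours 8 + 4 + 3 = 15 ≤ 18, interest score 11 + 13 + 10 = 34.
Vision + ML + Compilers: credit hours 10 + 4 + 3 = 17 ≤ 18, interest score 6 + 13 + 10 = 29.
Databases + ML: credit hours 8 + 4 = 12 ≤ 18, interest score 11 + 13 = 24.
Best is Databases, ML, and Compilers with total interest score 34.

34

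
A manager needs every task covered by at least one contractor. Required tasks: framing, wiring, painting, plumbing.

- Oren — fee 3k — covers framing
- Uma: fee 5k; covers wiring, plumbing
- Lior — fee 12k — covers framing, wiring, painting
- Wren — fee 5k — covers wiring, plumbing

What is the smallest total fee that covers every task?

17

The greedy cost-per-new-task heuristic would pick Uma, Oren, and Lior for 20, but a cheaper cover exists.
Choose Uma and Lior: together they cover framing, wiring, painting, plumbing — every task.
Total fee: 5 + 12 = 17.
No cover costs less than 17.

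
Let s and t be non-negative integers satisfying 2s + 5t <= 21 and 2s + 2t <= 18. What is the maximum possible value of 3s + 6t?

30

(s,t)=(8,1): 2·8+5·1=21≤21, 2·8+2·1=18≤18, objective 30.
(s,t)=(9,0): 2·9+5·0=18≤21, 2·9+2·0=18≤18, objective 27.
(s,t)=(7,1): 2·7+5·1=19≤21, 2·7+2·1=16≤18, objective 27.
(s,t)=(8,0): 2·8+5·0=16≤21, 2·8+2·0=16≤18, objective 24.
The best lattice point is (8,1), giving 30.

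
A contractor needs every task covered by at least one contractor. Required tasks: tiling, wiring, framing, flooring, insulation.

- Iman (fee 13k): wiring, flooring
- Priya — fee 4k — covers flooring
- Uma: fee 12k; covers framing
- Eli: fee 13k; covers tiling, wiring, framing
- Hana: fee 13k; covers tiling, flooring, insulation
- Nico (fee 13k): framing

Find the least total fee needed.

The greedy cost-per-new-task heuristic would pick Priya, Eli, and Hana for 30, but a cheaper cover exists.
Choose Eli and Hana: together they cover tiling, wiring, framing, flooring, insulation — every task.
Total fee: 13 + 13 = 26.
No cover costs less than 26.

26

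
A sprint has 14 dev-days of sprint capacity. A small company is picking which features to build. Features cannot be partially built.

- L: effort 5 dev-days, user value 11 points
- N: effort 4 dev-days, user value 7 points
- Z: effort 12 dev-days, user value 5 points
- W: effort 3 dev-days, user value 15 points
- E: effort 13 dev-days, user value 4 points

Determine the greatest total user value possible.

33

Treat it as a binary knapsack problem.
Allowing fractional choices, the relaxed optimum would be about 33.8, but features are indivisible.
N + W: effort 4 + 3 = 7 ≤ 14, user value 7 + 15 = 22.
L + N + W: effort 5 + 4 + 3 = 12 ≤ 14, user value 11 + 7 + 15 = 33.
L + W: effort 5 + 3 = 8 ≤ 14, user value 11 + 15 = 26.
Best is L, N, and W with total user value 33.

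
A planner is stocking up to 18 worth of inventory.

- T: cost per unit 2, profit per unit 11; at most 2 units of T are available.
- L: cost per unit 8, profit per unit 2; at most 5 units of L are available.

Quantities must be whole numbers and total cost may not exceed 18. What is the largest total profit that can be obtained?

24

T has the best ratio (11/2); taking only T gives at most 2×11 = 22 (stopped by the supply cap of 2).
Mixing does better — 2×T and 1×L: cost 12 ≤ 18, profit 2·11 + 1·2 = 24.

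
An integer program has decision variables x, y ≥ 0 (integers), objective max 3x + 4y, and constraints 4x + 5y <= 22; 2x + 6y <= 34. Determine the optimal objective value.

17

The continuous relaxation peaks at (0, 4.4) with value 17.60; rounding to a feasible lattice point costs some objective.
(x,y)=(3,2): 4·3+5·2=22≤22, 2·3+6·2=18≤34, objective 17.
(x,y)=(0,4): 4·0+5·4=20≤22, 2·0+6·4=24≤34, objective 16.
(x,y)=(4,1): 4·4+5·1=21≤22, 2·4+6·1=14≤34, objective 16.
No feasible integer point exceeds 17.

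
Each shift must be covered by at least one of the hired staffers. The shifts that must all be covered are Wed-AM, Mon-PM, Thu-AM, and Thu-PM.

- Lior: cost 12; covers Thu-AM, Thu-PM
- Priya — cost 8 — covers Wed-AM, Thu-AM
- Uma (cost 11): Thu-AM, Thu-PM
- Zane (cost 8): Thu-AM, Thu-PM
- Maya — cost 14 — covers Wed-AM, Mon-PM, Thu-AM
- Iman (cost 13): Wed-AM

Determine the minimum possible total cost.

The greedy cost-per-new-shift heuristic would pick Priya, Zane, and Maya for 30, but a cheaper cover exists.
Choose Zane and Maya: together they cover Wed-AM, Mon-PM, Thu-AM, Thu-PM — every shift.
Total cost: 8 + 14 = 22.
No cover costs less than 22.

22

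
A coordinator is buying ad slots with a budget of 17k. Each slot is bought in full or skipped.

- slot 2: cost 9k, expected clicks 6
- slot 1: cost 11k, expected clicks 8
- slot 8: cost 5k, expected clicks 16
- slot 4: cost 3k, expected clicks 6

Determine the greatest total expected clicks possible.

Allowing fractional choices, the relaxed optimum would be about 28.5, but ad slots are indivisible.
slot 8 + slot 4: cost 5 + 3 = 8 ≤ 17, expected clicks 16 + 6 = 22.
slot 2 + slot 8 + slot 4: cost 9 + 5 + 3 = 17 ≤ 17, expected clicks 6 + 16 + 6 = 28.
slot 1 + slot 8: cost 11 + 5 = 16 ≤ 17, expected clicks 8 + 16 = 24.
Best is slot 2, slot 8, and slot 4 with total expected clicks 28.

28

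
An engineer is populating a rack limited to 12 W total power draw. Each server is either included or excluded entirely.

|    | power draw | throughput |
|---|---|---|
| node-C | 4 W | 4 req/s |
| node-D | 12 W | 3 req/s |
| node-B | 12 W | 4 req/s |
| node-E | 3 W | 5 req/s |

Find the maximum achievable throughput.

9

Allowing fractional choices, the relaxed optimum would be about 10.7, but servers are indivisible.
node-C + node-E: power draw 4 + 3 = 7 ≤ 12, throughput 4 + 5 = 9.
node-C: power draw 4 ≤ 12, throughput 4.
node-E: power draw 3 ≤ 12, throughput 5.
Best is node-C and node-E with total throughput 9.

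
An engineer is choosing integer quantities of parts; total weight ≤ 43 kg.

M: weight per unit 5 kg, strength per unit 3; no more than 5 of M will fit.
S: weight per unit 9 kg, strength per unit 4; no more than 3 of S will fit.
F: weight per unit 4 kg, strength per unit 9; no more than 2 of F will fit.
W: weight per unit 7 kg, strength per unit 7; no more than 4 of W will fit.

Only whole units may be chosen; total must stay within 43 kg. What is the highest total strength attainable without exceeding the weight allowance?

49

2×F and 4×W: weight 36 ≤ 43, strength 2·9 + 4·7 = 46.
1×M, 2×F, and 4×W: weight 41 ≤ 43, strength 1·3 + 2·9 + 4·7 = 49.
Best is 49.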